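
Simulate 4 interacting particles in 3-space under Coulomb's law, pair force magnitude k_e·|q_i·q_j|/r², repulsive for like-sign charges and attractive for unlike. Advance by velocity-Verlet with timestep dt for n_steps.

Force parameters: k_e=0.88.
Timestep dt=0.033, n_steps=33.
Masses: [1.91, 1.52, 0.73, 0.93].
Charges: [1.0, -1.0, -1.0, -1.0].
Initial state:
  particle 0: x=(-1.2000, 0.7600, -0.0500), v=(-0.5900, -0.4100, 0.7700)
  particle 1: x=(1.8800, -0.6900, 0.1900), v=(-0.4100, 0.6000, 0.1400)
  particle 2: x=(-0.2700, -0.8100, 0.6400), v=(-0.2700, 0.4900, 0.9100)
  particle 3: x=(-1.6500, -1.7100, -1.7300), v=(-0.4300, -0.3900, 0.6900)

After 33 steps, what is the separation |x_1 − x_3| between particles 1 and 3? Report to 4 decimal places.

step 0: x0=(-1.2000, 0.7600, -0.0500) x1=(1.8800, -0.6900, 0.1900) x2=(-0.2700, -0.8100, 0.6400) x3=(-1.6500, -1.7100, -1.7300)
step 1: x0=(-1.2194, 0.7464, -0.0246) x1=(1.8665, -0.6702, 0.1946) x2=(-0.2791, -0.7937, 0.6701) x3=(-1.6642, -1.7229, -1.7073)
step 2: x0=(-1.2387, 0.7326, 0.0009) x1=(1.8532, -0.6503, 0.1992) x2=(-0.2885, -0.7770, 0.7002) x3=(-1.6786, -1.7357, -1.6846)
step 3: x0=(-1.2580, 0.7186, 0.0263) x1=(1.8399, -0.6304, 0.2038) x2=(-0.2983, -0.7601, 0.7304) x3=(-1.6930, -1.7484, -1.6620)
step 4: x0=(-1.2771, 0.7045, 0.0518) x1=(1.8267, -0.6105, 0.2084) x2=(-0.3085, -0.7428, 0.7606) x3=(-1.7075, -1.7612, -1.6394)
step 5: x0=(-1.2961, 0.6902, 0.0773) x1=(1.8137, -0.5905, 0.2129) x2=(-0.3191, -0.7252, 0.7909) x3=(-1.7221, -1.7739, -1.6169)
step 6: x0=(-1.3150, 0.6758, 0.1029) x1=(1.8008, -0.5705, 0.2174) x2=(-0.3301, -0.7073, 0.8212) x3=(-1.7368, -1.7866, -1.5945)
step 7: x0=(-1.3338, 0.6611, 0.1284) x1=(1.7879, -0.5504, 0.2219) x2=(-0.3414, -0.6890, 0.8516) x3=(-1.7516, -1.7992, -1.5721)
step 8: x0=(-1.3525, 0.6463, 0.1540) x1=(1.7752, -0.5303, 0.2264) x2=(-0.3532, -0.6705, 0.8820) x3=(-1.7664, -1.8118, -1.5498)
step 9: x0=(-1.3711, 0.6313, 0.1796) x1=(1.7625, -0.5102, 0.2309) x2=(-0.3653, -0.6516, 0.9124) x3=(-1.7814, -1.8244, -1.5275)
step 10: x0=(-1.3895, 0.6162, 0.2053) x1=(1.7500, -0.4900, 0.2353) x2=(-0.3779, -0.6323, 0.9428) x3=(-1.7964, -1.8369, -1.5053)
step 11: x0=(-1.4078, 0.6008, 0.2310) x1=(1.7375, -0.4698, 0.2397) x2=(-0.3909, -0.6127, 0.9733) x3=(-1.8116, -1.8494, -1.4831)
step 12: x0=(-1.4260, 0.5853, 0.2567) x1=(1.7252, -0.4496, 0.2441) x2=(-0.4043, -0.5928, 1.0038) x3=(-1.8268, -1.8619, -1.4610)
step 13: x0=(-1.4440, 0.5696, 0.2825) x1=(1.7129, -0.4293, 0.2485) x2=(-0.4182, -0.5726, 1.0343) x3=(-1.8421, -1.8744, -1.4389)
step 14: x0=(-1.4620, 0.5538, 0.3083) x1=(1.7007, -0.4090, 0.2528) x2=(-0.4325, -0.5520, 1.0647) x3=(-1.8575, -1.8868, -1.4169)
step 15: x0=(-1.4797, 0.5378, 0.3342) x1=(1.6887, -0.3886, 0.2571) x2=(-0.4473, -0.5311, 1.0952) x3=(-1.8729, -1.8992, -1.3949)
step 16: x0=(-1.4973, 0.5216, 0.3601) x1=(1.6766, -0.3682, 0.2614) x2=(-0.4625, -0.5098, 1.1257) x3=(-1.8885, -1.9116, -1.3729)
step 17: x0=(-1.5148, 0.5052, 0.3861) x1=(1.6647, -0.3478, 0.2656) x2=(-0.4782, -0.4882, 1.1561) x3=(-1.9041, -1.9239, -1.3510)
step 18: x0=(-1.5321, 0.4887, 0.4121) x1=(1.6529, -0.3273, 0.2699) x2=(-0.4944, -0.4662, 1.1864) x3=(-1.9198, -1.9362, -1.3291)
step 19: x0=(-1.5492, 0.4719, 0.4382) x1=(1.6411, -0.3068, 0.2741) x2=(-0.5110, -0.4439, 1.2167) x3=(-1.9356, -1.9485, -1.3072)
step 20: x0=(-1.5662, 0.4551, 0.4643) x1=(1.6295, -0.2863, 0.2782) x2=(-0.5282, -0.4213, 1.2470) x3=(-1.9514, -1.9608, -1.2854)
step 21: x0=(-1.5830, 0.4380, 0.4905) x1=(1.6178, -0.2657, 0.2824) x2=(-0.5459, -0.3983, 1.2772) x3=(-1.9673, -1.9730, -1.2635)
step 22: x0=(-1.5996, 0.4208, 0.5168) x1=(1.6063, -0.2451, 0.2865) x2=(-0.5641, -0.3750, 1.3072) x3=(-1.9833, -1.9852, -1.2418)
step 23: x0=(-1.6161, 0.4034, 0.5432) x1=(1.5949, -0.2244, 0.2905) x2=(-0.5829, -0.3513, 1.3372) x3=(-1.9994, -1.9974, -1.2200)
step 24: x0=(-1.6323, 0.3858, 0.5696) x1=(1.5835, -0.2038, 0.2946) x2=(-0.6022, -0.3273, 1.3671) x3=(-2.0155, -2.0096, -1.1983)
step 25: x0=(-1.6484, 0.3681, 0.5961) x1=(1.5721, -0.1831, 0.2986) x2=(-0.6221, -0.3030, 1.3968) x3=(-2.0317, -2.0218, -1.1765)
step 26: x0=(-1.6642, 0.3503, 0.6228) x1=(1.5609, -0.1624, 0.3026) x2=(-0.6425, -0.2783, 1.4264) x3=(-2.0480, -2.0339, -1.1549)
step 27: x0=(-1.6798, 0.3322, 0.6495) x1=(1.5497, -0.1416, 0.3065) x2=(-0.6636, -0.2534, 1.4558) x3=(-2.0644, -2.0460, -1.1332)
step 28: x0=(-1.6953, 0.3140, 0.6763) x1=(1.5385, -0.1208, 0.3104) x2=(-0.6852, -0.2281, 1.4850) x3=(-2.0808, -2.0581, -1.1115)
step 29: x0=(-1.7105, 0.2957, 0.7032) x1=(1.5274, -0.1000, 0.3143) x2=(-0.7075, -0.2025, 1.5140) x3=(-2.0973, -2.0701, -1.0899)
step 30: x0=(-1.7254, 0.2772, 0.7302) x1=(1.5164, -0.0792, 0.3182) x2=(-0.7303, -0.1766, 1.5428) x3=(-2.1138, -2.0822, -1.0682)
step 31: x0=(-1.7402, 0.2586, 0.7574) x1=(1.5054, -0.0583, 0.3220) x2=(-0.7539, -0.1504, 1.5713) x3=(-2.1304, -2.0942, -1.0466)
step 32: x0=(-1.7547, 0.2399, 0.7847) x1=(1.4945, -0.0374, 0.3258) x2=(-0.7781, -0.1239, 1.5996) x3=(-2.1471, -2.1062, -1.0250)
step 33: x0=(-1.7689, 0.2210, 0.8121) x1=(1.4837, -0.0165, 0.3296) x2=(-0.8030, -0.0972, 1.6276) x3=(-2.1638, -2.1182, -1.0033)

4.4156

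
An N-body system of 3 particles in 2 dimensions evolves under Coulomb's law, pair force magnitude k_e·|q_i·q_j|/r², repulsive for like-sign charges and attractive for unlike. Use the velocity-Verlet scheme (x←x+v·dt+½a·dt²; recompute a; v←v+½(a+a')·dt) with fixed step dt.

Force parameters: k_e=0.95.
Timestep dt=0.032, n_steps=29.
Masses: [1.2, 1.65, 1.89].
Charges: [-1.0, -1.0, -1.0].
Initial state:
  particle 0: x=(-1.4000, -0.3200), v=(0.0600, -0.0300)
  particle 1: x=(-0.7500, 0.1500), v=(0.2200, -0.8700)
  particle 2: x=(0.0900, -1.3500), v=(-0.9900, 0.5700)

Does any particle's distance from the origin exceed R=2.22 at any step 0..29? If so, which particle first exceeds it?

no

step 0: x0=(-1.4000, -0.3200) x1=(-0.7500, 0.1500) x2=(0.0900, -1.3500)
step 1: x0=(-1.3987, -0.3213) x1=(-0.7426, 0.1225) x2=(0.0584, -1.3319)
step 2: x0=(-1.3987, -0.3231) x1=(-0.7346, 0.0957) x2=(0.0271, -1.3140)
step 3: x0=(-1.4000, -0.3255) x1=(-0.7259, 0.0697) x2=(-0.0040, -1.2964)
step 4: x0=(-1.4027, -0.3284) x1=(-0.7164, 0.0443) x2=(-0.0349, -1.2791)
step 5: x0=(-1.4067, -0.3317) x1=(-0.7062, 0.0197) x2=(-0.0655, -1.2621)
step 6: x0=(-1.4123, -0.3355) x1=(-0.6953, -0.0043) x2=(-0.0958, -1.2455)
step 7: x0=(-1.4192, -0.3397) x1=(-0.6837, -0.0276) x2=(-0.1259, -1.2292)
step 8: x0=(-1.4276, -0.3441) x1=(-0.6713, -0.0502) x2=(-0.1557, -1.2133)
step 9: x0=(-1.4375, -0.3488) x1=(-0.6583, -0.0722) x2=(-0.1851, -1.1978)
step 10: x0=(-1.4487, -0.3537) x1=(-0.6446, -0.0935) x2=(-0.2142, -1.1828)
step 11: x0=(-1.4613, -0.3588) x1=(-0.6303, -0.1141) x2=(-0.2430, -1.1682)
step 12: x0=(-1.4753, -0.3639) x1=(-0.6154, -0.1341) x2=(-0.2715, -1.1541)
step 13: x0=(-1.4906, -0.3691) x1=(-0.5999, -0.1535) x2=(-0.2996, -1.1406)
step 14: x0=(-1.5072, -0.3743) x1=(-0.5839, -0.1721) x2=(-0.3274, -1.1277)
step 15: x0=(-1.5250, -0.3795) x1=(-0.5674, -0.1900) x2=(-0.3547, -1.1155)
step 16: x0=(-1.5440, -0.3846) x1=(-0.5505, -0.2072) x2=(-0.3818, -1.1039)
step 17: x0=(-1.5641, -0.3897) x1=(-0.5331, -0.2235) x2=(-0.4085, -1.0931)
step 18: x0=(-1.5854, -0.3946) x1=(-0.5153, -0.2390) x2=(-0.4348, -1.0832)
step 19: x0=(-1.6077, -0.3994) x1=(-0.4971, -0.2536) x2=(-0.4609, -1.0740)
step 20: x0=(-1.6311, -0.4040) x1=(-0.4785, -0.2673) x2=(-0.4866, -1.0658)
step 21: x0=(-1.6555, -0.4085) x1=(-0.4594, -0.2800) x2=(-0.5121, -1.0585)
step 22: x0=(-1.6808, -0.4128) x1=(-0.4398, -0.2917) x2=(-0.5375, -1.0523)
step 23: x0=(-1.7071, -0.4169) x1=(-0.4197, -0.3024) x2=(-0.5626, -1.0470)
step 24: x0=(-1.7342, -0.4208) x1=(-0.3991, -0.3121) x2=(-0.5877, -1.0428)
step 25: x0=(-1.7623, -0.4246) x1=(-0.3779, -0.3207) x2=(-0.6127, -1.0396)
step 26: x0=(-1.7911, -0.4281) x1=(-0.3561, -0.3283) x2=(-0.6377, -1.0373)
step 27: x0=(-1.8208, -0.4315) x1=(-0.3336, -0.3349) x2=(-0.6628, -1.0361)
step 28: x0=(-1.8513, -0.4347) x1=(-0.3104, -0.3406) x2=(-0.6880, -1.0358)
step 29: x0=(-1.8825, -0.4376) x1=(-0.2866, -0.3455) x2=(-0.7133, -1.0363)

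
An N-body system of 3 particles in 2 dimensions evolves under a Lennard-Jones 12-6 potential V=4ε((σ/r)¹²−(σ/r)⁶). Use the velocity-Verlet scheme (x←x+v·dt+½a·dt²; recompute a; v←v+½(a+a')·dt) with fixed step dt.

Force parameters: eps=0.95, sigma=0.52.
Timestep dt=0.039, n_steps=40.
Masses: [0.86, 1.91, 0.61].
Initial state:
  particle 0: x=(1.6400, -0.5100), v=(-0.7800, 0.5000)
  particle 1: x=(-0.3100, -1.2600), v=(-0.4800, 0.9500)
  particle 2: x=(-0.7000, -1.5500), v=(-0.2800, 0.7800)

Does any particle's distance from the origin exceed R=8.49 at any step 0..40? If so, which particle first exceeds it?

no

step 0: x0=(1.6400, -0.5100) x1=(-0.3100, -1.2600) x2=(-0.7000, -1.5500)
step 1: x0=(1.6096, -0.4905) x1=(-0.2837, -1.1895) x2=(-0.8518, -1.6243)
step 2: x0=(1.5791, -0.4710) x1=(-0.2595, -1.1206) x2=(-0.9970, -1.6936)
step 3: x0=(1.5487, -0.4515) x1=(-0.2358, -1.0520) x2=(-1.1409, -1.7619)
step 4: x0=(1.5183, -0.4320) x1=(-0.2121, -0.9835) x2=(-1.2845, -1.8299)
step 5: x0=(1.4878, -0.4125) x1=(-0.1885, -0.9151) x2=(-1.4279, -1.8978)
step 6: x0=(1.4573, -0.3931) x1=(-0.1649, -0.8466) x2=(-1.5713, -1.9657)
step 7: x0=(1.4268, -0.3736) x1=(-0.1413, -0.7782) x2=(-1.7148, -2.0336)
step 8: x0=(1.3963, -0.3541) x1=(-0.1176, -0.7097) x2=(-1.8582, -2.1015)
step 9: x0=(1.3658, -0.3346) x1=(-0.0940, -0.6412) x2=(-2.0016, -2.1694)
step 10: x0=(1.3352, -0.3152) x1=(-0.0703, -0.5728) x2=(-2.1450, -2.2373)
step 11: x0=(1.3045, -0.2958) x1=(-0.0466, -0.5043) x2=(-2.2883, -2.3052)
step 12: x0=(1.2737, -0.2763) x1=(-0.0229, -0.4358) x2=(-2.4317, -2.3730)
step 13: x0=(1.2429, -0.2569) x1=(0.0009, -0.3673) x2=(-2.5751, -2.4409)
step 14: x0=(1.2118, -0.2375) x1=(0.0248, -0.2988) x2=(-2.7185, -2.5088)
step 15: x0=(1.1806, -0.2181) x1=(0.0488, -0.2303) x2=(-2.8619, -2.5767)
step 16: x0=(1.1489, -0.1988) x1=(0.0729, -0.1619) x2=(-3.0053, -2.6445)
step 17: x0=(1.1169, -0.1794) x1=(0.0972, -0.0934) x2=(-3.1487, -2.7124)
step 18: x0=(1.0842, -0.1599) x1=(0.1218, -0.0249) x2=(-3.2921, -2.7803)
step 19: x0=(1.0505, -0.1403) x1=(0.1469, 0.0435) x2=(-3.4355, -2.8482)
step 20: x0=(1.0156, -0.1205) x1=(0.1725, 0.1118) x2=(-3.5789, -2.9161)
step 21: x0=(0.9789, -0.1001) x1=(0.1989, 0.1799) x2=(-3.7223, -2.9839)
step 22: x0=(0.9397, -0.0789) x1=(0.2265, 0.2475) x2=(-3.8657, -3.0518)
step 23: x0=(0.8972, -0.0562) x1=(0.2555, 0.3145) x2=(-4.0091, -3.1197)
step 24: x0=(0.8505, -0.0310) x1=(0.2864, 0.3804) x2=(-4.1525, -3.1876)
step 25: x0=(0.7985, -0.0020) x1=(0.3197, 0.4446) x2=(-4.2959, -3.2554)
step 26: x0=(0.7408, 0.0323) x1=(0.3555, 0.5064) x2=(-4.4393, -3.3233)
step 27: x0=(0.6794, 0.0712) x1=(0.3931, 0.5660) x2=(-4.5826, -3.3912)
step 28: x0=(0.6207, 0.1056) x1=(0.4294, 0.6278) x2=(-4.7260, -3.4591)
step 29: x0=(0.5675, 0.1246) x1=(0.4633, 0.6965) x2=(-4.8694, -3.5269)
step 30: x0=(0.5145, 0.1428) x1=(0.4970, 0.7655) x2=(-5.0128, -3.5948)
step 31: x0=(0.4613, 0.1680) x1=(0.5309, 0.8314) x2=(-5.1562, -3.6627)
step 32: x0=(0.4089, 0.2007) x1=(0.5643, 0.8939) x2=(-5.2996, -3.7306)
step 33: x0=(0.3578, 0.2392) x1=(0.5972, 0.9537) x2=(-5.4430, -3.7985)
step 34: x0=(0.3082, 0.2821) x1=(0.6295, 1.0117) x2=(-5.5864, -3.8663)
step 35: x0=(0.2599, 0.3280) x1=(0.6611, 1.0682) x2=(-5.7298, -3.9342)
step 36: x0=(0.2127, 0.3760) x1=(0.6923, 1.1238) x2=(-5.8732, -4.0021)
step 37: x0=(0.1664, 0.4253) x1=(0.7230, 1.1788) x2=(-6.0166, -4.0700)
step 38: x0=(0.1208, 0.4757) x1=(0.7534, 1.2334) x2=(-6.1600, -4.1378)
step 39: x0=(0.0757, 0.5266) x1=(0.7836, 1.2877) x2=(-6.3034, -4.2057)
step 40: x0=(0.0311, 0.5780) x1=(0.8136, 1.3418) x2=(-6.4468, -4.2736)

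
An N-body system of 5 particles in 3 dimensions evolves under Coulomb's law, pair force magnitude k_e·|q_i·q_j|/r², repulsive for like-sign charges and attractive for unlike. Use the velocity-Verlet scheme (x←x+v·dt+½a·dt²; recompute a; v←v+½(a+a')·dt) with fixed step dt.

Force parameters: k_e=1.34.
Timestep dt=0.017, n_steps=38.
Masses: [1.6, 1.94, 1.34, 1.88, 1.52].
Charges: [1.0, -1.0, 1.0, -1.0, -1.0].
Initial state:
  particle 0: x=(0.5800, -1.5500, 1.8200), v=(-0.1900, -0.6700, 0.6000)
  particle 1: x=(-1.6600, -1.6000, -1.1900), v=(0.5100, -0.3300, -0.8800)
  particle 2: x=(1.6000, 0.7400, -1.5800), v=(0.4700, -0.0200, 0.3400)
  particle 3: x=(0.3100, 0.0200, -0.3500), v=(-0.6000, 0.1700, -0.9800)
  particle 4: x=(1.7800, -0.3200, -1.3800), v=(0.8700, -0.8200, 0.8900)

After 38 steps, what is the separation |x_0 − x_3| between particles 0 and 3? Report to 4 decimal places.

step 0: x0=(0.5800, -1.5500, 1.8200) x1=(-1.6600, -1.6000, -1.1900) x2=(1.6000, 0.7400, -1.5800) x3=(0.3100, 0.0200, -0.3500) x4=(1.7800, -0.3200, -1.3800)
step 1: x0=(0.5768, -1.5614, 1.8302) x1=(-1.6513, -1.6056, -1.2050) x2=(1.6080, 0.7395, -1.5742) x3=(0.2998, 0.0229, -0.3666) x4=(1.7948, -0.3338, -1.3649)
step 2: x0=(0.5735, -1.5727, 1.8403) x1=(-1.6427, -1.6112, -1.2199) x2=(1.6159, 0.7388, -1.5683) x3=(0.2896, 0.0258, -0.3833) x4=(1.8097, -0.3475, -1.3499)
step 3: x0=(0.5703, -1.5841, 1.8504) x1=(-1.6341, -1.6169, -1.2349) x2=(1.6239, 0.7378, -1.5623) x3=(0.2795, 0.0288, -0.3998) x4=(1.8245, -0.3610, -1.3349)
step 4: x0=(0.5670, -1.5954, 1.8604) x1=(-1.6254, -1.6226, -1.2498) x2=(1.6318, 0.7366, -1.5562) x3=(0.2693, 0.0318, -0.4164) x4=(1.8395, -0.3743, -1.3200)
step 5: x0=(0.5637, -1.6067, 1.8704) x1=(-1.6168, -1.6282, -1.2648) x2=(1.6396, 0.7351, -1.5501) x3=(0.2592, 0.0349, -0.4329) x4=(1.8544, -0.3874, -1.3051)
step 6: x0=(0.5604, -1.6180, 1.8804) x1=(-1.6083, -1.6339, -1.2797) x2=(1.6475, 0.7334, -1.5438) x3=(0.2490, 0.0380, -0.4494) x4=(1.8694, -0.4004, -1.2903)
step 7: x0=(0.5571, -1.6293, 1.8903) x1=(-1.5997, -1.6396, -1.2947) x2=(1.6553, 0.7315, -1.5375) x3=(0.2389, 0.0411, -0.4659) x4=(1.8845, -0.4132, -1.2756)
step 8: x0=(0.5538, -1.6406, 1.9002) x1=(-1.5912, -1.6454, -1.3096) x2=(1.6631, 0.7293, -1.5312) x3=(0.2288, 0.0443, -0.4824) x4=(1.8996, -0.4259, -1.2609)
step 9: x0=(0.5505, -1.6518, 1.9100) x1=(-1.5826, -1.6511, -1.3246) x2=(1.6708, 0.7270, -1.5247) x3=(0.2187, 0.0475, -0.4988) x4=(1.9147, -0.4384, -1.2463)
step 10: x0=(0.5472, -1.6631, 1.9198) x1=(-1.5741, -1.6569, -1.3395) x2=(1.6786, 0.7244, -1.5182) x3=(0.2087, 0.0507, -0.5153) x4=(1.9298, -0.4508, -1.2317)
step 11: x0=(0.5439, -1.6743, 1.9295) x1=(-1.5656, -1.6626, -1.3545) x2=(1.6862, 0.7216, -1.5116) x3=(0.1986, 0.0540, -0.5317) x4=(1.9450, -0.4630, -1.2172)
step 12: x0=(0.5405, -1.6855, 1.9392) x1=(-1.5571, -1.6684, -1.3694) x2=(1.6939, 0.7186, -1.5049) x3=(0.1886, 0.0573, -0.5481) x4=(1.9603, -0.4751, -1.2027)
step 13: x0=(0.5372, -1.6967, 1.9489) x1=(-1.5487, -1.6742, -1.3843) x2=(1.7015, 0.7154, -1.4981) x3=(0.1786, 0.0607, -0.5644) x4=(1.9755, -0.4871, -1.1882)
step 14: x0=(0.5338, -1.7079, 1.9585) x1=(-1.5402, -1.6801, -1.3993) x2=(1.7091, 0.7120, -1.4913) x3=(0.1686, 0.0641, -0.5808) x4=(1.9908, -0.4989, -1.1738)
step 15: x0=(0.5305, -1.7190, 1.9681) x1=(-1.5318, -1.6859, -1.4142) x2=(1.7166, 0.7084, -1.4844) x3=(0.1586, 0.0676, -0.5971) x4=(2.0062, -0.5106, -1.1594)
step 16: x0=(0.5271, -1.7302, 1.9777) x1=(-1.5234, -1.6918, -1.4292) x2=(1.7241, 0.7046, -1.4774) x3=(0.1487, 0.0711, -0.6134) x4=(2.0215, -0.5222, -1.1451)
step 17: x0=(0.5237, -1.7413, 1.9872) x1=(-1.5150, -1.6977, -1.4441) x2=(1.7316, 0.7006, -1.4704) x3=(0.1388, 0.0746, -0.6298) x4=(2.0369, -0.5336, -1.1308)
step 18: x0=(0.5204, -1.7525, 1.9967) x1=(-1.5066, -1.7036, -1.4591) x2=(1.7391, 0.6964, -1.4633) x3=(0.1289, 0.0782, -0.6461) x4=(2.0524, -0.5450, -1.1165)
step 19: x0=(0.5170, -1.7636, 2.0061) x1=(-1.4982, -1.7095, -1.4740) x2=(1.7464, 0.6921, -1.4561) x3=(0.1190, 0.0818, -0.6623) x4=(2.0678, -0.5562, -1.1023)
step 20: x0=(0.5136, -1.7747, 2.0155) x1=(-1.4899, -1.7154, -1.4889) x2=(1.7538, 0.6876, -1.4489) x3=(0.1092, 0.0855, -0.6786) x4=(2.0833, -0.5673, -1.0881)
step 21: x0=(0.5102, -1.7858, 2.0249) x1=(-1.4816, -1.7214, -1.5039) x2=(1.7611, 0.6829, -1.4416) x3=(0.0993, 0.0892, -0.6949) x4=(2.0988, -0.5783, -1.0739)
step 22: x0=(0.5068, -1.7968, 2.0342) x1=(-1.4733, -1.7273, -1.5188) x2=(1.7684, 0.6780, -1.4343) x3=(0.0896, 0.0930, -0.7111) x4=(2.1144, -0.5892, -1.0598)
step 23: x0=(0.5034, -1.8079, 2.0435) x1=(-1.4650, -1.7333, -1.5338) x2=(1.7756, 0.6729, -1.4268) x3=(0.0798, 0.0968, -0.7274) x4=(2.1299, -0.5999, -1.0457)
step 24: x0=(0.4999, -1.8190, 2.0527) x1=(-1.4567, -1.7394, -1.5487) x2=(1.7828, 0.6677, -1.4194) x3=(0.0701, 0.1007, -0.7436) x4=(2.1455, -0.6106, -1.0316)
step 25: x0=(0.4965, -1.8300, 2.0620) x1=(-1.4484, -1.7454, -1.5637) x2=(1.7900, 0.6623, -1.4118) x3=(0.0604, 0.1045, -0.7598) x4=(2.1611, -0.6212, -1.0176)
step 26: x0=(0.4931, -1.8411, 2.0711) x1=(-1.4402, -1.7514, -1.5786) x2=(1.7971, 0.6568, -1.4043) x3=(0.0507, 0.1085, -0.7760) x4=(2.1768, -0.6316, -1.0036)
step 27: x0=(0.4897, -1.8521, 2.0803) x1=(-1.4319, -1.7575, -1.5936) x2=(1.8042, 0.6511, -1.3966) x3=(0.0411, 0.1125, -0.7922) x4=(2.1924, -0.6420, -0.9895)
step 28: x0=(0.4862, -1.8631, 2.0894) x1=(-1.4237, -1.7636, -1.6085) x2=(1.8112, 0.6453, -1.3889) x3=(0.0315, 0.1165, -0.8084) x4=(2.2081, -0.6522, -0.9756)
step 29: x0=(0.4828, -1.8741, 2.0985) x1=(-1.4155, -1.7697, -1.6235) x2=(1.8182, 0.6393, -1.3812) x3=(0.0220, 0.1206, -0.8246) x4=(2.2238, -0.6624, -0.9616)
step 30: x0=(0.4794, -1.8851, 2.1076) x1=(-1.4073, -1.7759, -1.6384) x2=(1.8252, 0.6331, -1.3734) x3=(0.0124, 0.1247, -0.8407) x4=(2.2395, -0.6724, -0.9477)
step 31: x0=(0.4759, -1.8961, 2.1166) x1=(-1.3992, -1.7820, -1.6534) x2=(1.8321, 0.6268, -1.3655) x3=(0.0030, 0.1288, -0.8569) x4=(2.2552, -0.6824, -0.9338)
step 32: x0=(0.4725, -1.9071, 2.1256) x1=(-1.3910, -1.7882, -1.6683) x2=(1.8390, 0.6203, -1.3576) x3=(-0.0065, 0.1330, -0.8730) x4=(2.2709, -0.6923, -0.9199)
step 33: x0=(0.4690, -1.9180, 2.1345) x1=(-1.3829, -1.7944, -1.6833) x2=(1.8458, 0.6137, -1.3497) x3=(-0.0159, 0.1372, -0.8891) x4=(2.2867, -0.7020, -0.9060)
step 34: x0=(0.4655, -1.9290, 2.1434) x1=(-1.3748, -1.8006, -1.6983) x2=(1.8526, 0.6070, -1.3417) x3=(-0.0253, 0.1415, -0.9053) x4=(2.3024, -0.7117, -0.8921)
step 35: x0=(0.4621, -1.9399, 2.1523) x1=(-1.3667, -1.8069, -1.7132) x2=(1.8594, 0.6001, -1.3337) x3=(-0.0346, 0.1458, -0.9214) x4=(2.3182, -0.7213, -0.8783)
step 36: x0=(0.4586, -1.9509, 2.1612) x1=(-1.3586, -1.8131, -1.7282) x2=(1.8661, 0.5930, -1.3256) x3=(-0.0439, 0.1502, -0.9375) x4=(2.3340, -0.7308, -0.8645)
step 37: x0=(0.4552, -1.9618, 2.1700) x1=(-1.3505, -1.8194, -1.7432) x2=(1.8728, 0.5859, -1.3174) x3=(-0.0532, 0.1546, -0.9536) x4=(2.3498, -0.7402, -0.8507)
step 38: x0=(0.4517, -1.9727, 2.1788) x1=(-1.3424, -1.8257, -1.7581) x2=(1.8795, 0.5786, -1.3093) x3=(-0.0624, 0.1590, -0.9696) x4=(2.3655, -0.7495, -0.8369)

3.8369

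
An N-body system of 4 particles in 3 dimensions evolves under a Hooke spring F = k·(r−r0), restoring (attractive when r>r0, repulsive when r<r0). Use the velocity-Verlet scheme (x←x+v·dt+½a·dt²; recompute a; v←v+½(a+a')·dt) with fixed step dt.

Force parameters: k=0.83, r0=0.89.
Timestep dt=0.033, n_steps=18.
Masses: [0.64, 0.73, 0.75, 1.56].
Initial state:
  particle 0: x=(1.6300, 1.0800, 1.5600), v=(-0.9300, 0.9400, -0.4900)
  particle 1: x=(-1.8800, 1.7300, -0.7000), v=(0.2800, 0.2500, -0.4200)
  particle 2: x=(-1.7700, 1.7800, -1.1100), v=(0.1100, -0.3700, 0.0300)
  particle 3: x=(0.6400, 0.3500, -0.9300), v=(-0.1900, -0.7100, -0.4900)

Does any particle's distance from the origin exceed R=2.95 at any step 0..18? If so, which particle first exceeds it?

step 0: x0=(1.6300, 1.0800, 1.5600) x1=(-1.8800, 1.7300, -0.7000) x2=(-1.7700, 1.7800, -1.1100) x3=(0.6400, 0.3500, -0.9300)
step 1: x0=(1.5950, 1.1114, 1.5399) x1=(-1.8680, 1.7373, -0.7126) x2=(-1.7637, 1.7669, -1.1079) x3=(0.6329, 0.3273, -0.9457)
step 2: x0=(1.5514, 1.1435, 1.5119) x1=(-1.8507, 1.7428, -0.7226) x2=(-1.7520, 1.7520, -1.1037) x3=(0.6243, 0.3060, -0.9603)
step 3: x0=(1.4995, 1.1762, 1.4761) x1=(-1.8281, 1.7464, -0.7300) x2=(-1.7351, 1.7354, -1.0975) x3=(0.6141, 0.2862, -0.9740)
step 4: x0=(1.4395, 1.2092, 1.4328) x1=(-1.8004, 1.7482, -0.7350) x2=(-1.7131, 1.7170, -1.0893) x3=(0.6024, 0.2679, -0.9866)
step 5: x0=(1.3716, 1.2425, 1.3819) x1=(-1.7677, 1.7484, -0.7374) x2=(-1.6860, 1.6970, -1.0793) x3=(0.5891, 0.2511, -0.9983)
step 6: x0=(1.2963, 1.2759, 1.3238) x1=(-1.7302, 1.7468, -0.7374) x2=(-1.6541, 1.6752, -1.0676) x3=(0.5743, 0.2358, -1.0089)
step 7: x0=(1.2139, 1.3093, 1.2588) x1=(-1.6880, 1.7438, -0.7350) x2=(-1.6176, 1.6518, -1.0542) x3=(0.5581, 0.2221, -1.0186)
step 8: x0=(1.1247, 1.3425, 1.1870) x1=(-1.6414, 1.7392, -0.7304) x2=(-1.5766, 1.6268, -1.0393) x3=(0.5403, 0.2100, -1.0273)
step 9: x0=(1.0293, 1.3753, 1.1089) x1=(-1.5906, 1.7332, -0.7237) x2=(-1.5314, 1.6002, -1.0230) x3=(0.5212, 0.1994, -1.0350)
step 10: x0=(0.9281, 1.4077, 1.0247) x1=(-1.5359, 1.7259, -0.7149) x2=(-1.4822, 1.5720, -1.0054) x3=(0.5007, 0.1903, -1.0418)
step 11: x0=(0.8216, 1.4395, 0.9349) x1=(-1.4774, 1.7174, -0.7043) x2=(-1.4293, 1.5423, -0.9867) x3=(0.4788, 0.1828, -1.0477)
step 12: x0=(0.7103, 1.4705, 0.8398) x1=(-1.4156, 1.7078, -0.6920) x2=(-1.3730, 1.5112, -0.9670) x3=(0.4556, 0.1768, -1.0528)
step 13: x0=(0.5949, 1.5007, 0.7399) x1=(-1.3506, 1.6973, -0.6782) x2=(-1.3136, 1.4787, -0.9464) x3=(0.4312, 0.1723, -1.0570)
step 14: x0=(0.4758, 1.5299, 0.6357) x1=(-1.2828, 1.6858, -0.6630) x2=(-1.2514, 1.4448, -0.9250) x3=(0.4056, 0.1693, -1.0604)
step 15: x0=(0.3537, 1.5580, 0.5277) x1=(-1.2125, 1.6734, -0.6467) x2=(-1.1867, 1.4097, -0.9031) x3=(0.3789, 0.1677, -1.0631)
step 16: x0=(0.2291, 1.5849, 0.4162) x1=(-1.1399, 1.6604, -0.6295) x2=(-1.1198, 1.3734, -0.8807) x3=(0.3511, 0.1675, -1.0650)
step 17: x0=(0.1027, 1.6107, 0.3019) x1=(-1.0655, 1.6466, -0.6115) x2=(-1.0510, 1.3360, -0.8580) x3=(0.3223, 0.1686, -1.0663)
step 18: x0=(-0.0249, 1.6351, 0.1852) x1=(-0.9896, 1.6323, -0.5931) x2=(-0.9808, 1.2976, -0.8351) x3=(0.2926, 0.1710, -1.0668)

no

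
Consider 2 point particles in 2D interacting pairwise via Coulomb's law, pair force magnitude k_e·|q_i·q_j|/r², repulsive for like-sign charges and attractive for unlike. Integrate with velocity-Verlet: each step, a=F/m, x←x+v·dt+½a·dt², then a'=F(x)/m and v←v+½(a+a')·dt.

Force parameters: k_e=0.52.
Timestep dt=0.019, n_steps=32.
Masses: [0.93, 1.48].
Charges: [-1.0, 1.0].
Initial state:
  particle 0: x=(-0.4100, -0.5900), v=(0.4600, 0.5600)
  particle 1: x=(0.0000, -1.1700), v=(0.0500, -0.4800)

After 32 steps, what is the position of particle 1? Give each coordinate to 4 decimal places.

(-0.0098, -1.3720)

step 0: x0=(-0.4100, -0.5900) x1=(0.0000, -1.1700)
step 1: x0=(-0.4011, -0.5795) x1=(0.0009, -1.1790)
step 2: x0=(-0.3921, -0.5694) x1=(0.0016, -1.1878)
step 3: x0=(-0.3828, -0.5595) x1=(0.0022, -1.1964)
step 4: x0=(-0.3733, -0.5500) x1=(0.0027, -1.2049)
step 5: x0=(-0.3637, -0.5408) x1=(0.0031, -1.2131)
step 6: x0=(-0.3539, -0.5319) x1=(0.0034, -1.2211)
step 7: x0=(-0.3439, -0.5232) x1=(0.0036, -1.2290)
step 8: x0=(-0.3338, -0.5149) x1=(0.0037, -1.2367)
step 9: x0=(-0.3236, -0.5069) x1=(0.0037, -1.2441)
step 10: x0=(-0.3132, -0.4991) x1=(0.0036, -1.2514)
step 11: x0=(-0.3028, -0.4916) x1=(0.0035, -1.2586)
step 12: x0=(-0.2922, -0.4844) x1=(0.0033, -1.2655)
step 13: x0=(-0.2815, -0.4775) x1=(0.0030, -1.2723)
step 14: x0=(-0.2707, -0.4709) x1=(0.0027, -1.2789)
step 15: x0=(-0.2598, -0.4645) x1=(0.0023, -1.2854)
step 16: x0=(-0.2489, -0.4583) x1=(0.0018, -1.2917)
step 17: x0=(-0.2378, -0.4524) x1=(0.0013, -1.2978)
step 18: x0=(-0.2267, -0.4468) x1=(0.0008, -1.3038)
step 19: x0=(-0.2156, -0.4414) x1=(0.0002, -1.3096)
step 20: x0=(-0.2043, -0.4363) x1=(-0.0004, -1.3153)
step 21: x0=(-0.1930, -0.4314) x1=(-0.0011, -1.3208)
step 22: x0=(-0.1817, -0.4267) x1=(-0.0017, -1.3262)
step 23: x0=(-0.1703, -0.4223) x1=(-0.0025, -1.3314)
step 24: x0=(-0.1589, -0.4181) x1=(-0.0032, -1.3365)
step 25: x0=(-0.1474, -0.4141) x1=(-0.0040, -1.3414)
step 26: x0=(-0.1359, -0.4104) x1=(-0.0047, -1.3462)
step 27: x0=(-0.1244, -0.4068) x1=(-0.0056, -1.3508)
step 28: x0=(-0.1128, -0.4035) x1=(-0.0064, -1.3553)
step 29: x0=(-0.1012, -0.4005) x1=(-0.0072, -1.3597)
step 30: x0=(-0.0896, -0.3976) x1=(-0.0081, -1.3639)
step 31: x0=(-0.0780, -0.3950) x1=(-0.0089, -1.3680)
step 32: x0=(-0.0663, -0.3925) x1=(-0.0098, -1.3720)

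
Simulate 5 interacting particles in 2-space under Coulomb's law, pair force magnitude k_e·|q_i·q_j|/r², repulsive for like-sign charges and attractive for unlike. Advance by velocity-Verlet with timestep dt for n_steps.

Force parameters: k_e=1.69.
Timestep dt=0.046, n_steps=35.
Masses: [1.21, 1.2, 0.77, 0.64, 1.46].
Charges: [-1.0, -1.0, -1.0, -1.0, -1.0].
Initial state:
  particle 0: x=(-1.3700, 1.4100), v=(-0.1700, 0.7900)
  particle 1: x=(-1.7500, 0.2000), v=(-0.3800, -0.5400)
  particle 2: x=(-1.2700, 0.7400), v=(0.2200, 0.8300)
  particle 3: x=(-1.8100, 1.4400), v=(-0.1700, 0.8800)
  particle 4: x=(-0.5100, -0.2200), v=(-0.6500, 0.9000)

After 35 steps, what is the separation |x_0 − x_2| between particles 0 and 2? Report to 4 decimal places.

2.9387

step 0: x0=(-1.3700, 1.4100) x1=(-1.7500, 0.2000) x2=(-1.2700, 0.7400) x3=(-1.8100, 1.4400) x4=(-0.5100, -0.2200)
step 1: x0=(-1.3706, 1.4503) x1=(-1.7704, 0.1715) x2=(-1.2553, 0.7754) x3=(-1.8348, 1.4866) x4=(-0.5384, -0.1800)
step 2: x0=(-1.3587, 1.4980) x1=(-1.7961, 0.1365) x2=(-1.2327, 0.8049) x3=(-1.8904, 1.5446) x4=(-0.5636, -0.1429)
step 3: x0=(-1.3374, 1.5530) x1=(-1.8264, 0.0961) x2=(-1.2033, 0.8291) x3=(-1.9703, 1.6122) x4=(-0.5857, -0.1087)
step 4: x0=(-1.3097, 1.6145) x1=(-1.8610, 0.0511) x2=(-1.1684, 0.8491) x3=(-2.0682, 1.6878) x4=(-0.6045, -0.0774)
step 5: x0=(-1.2779, 1.6823) x1=(-1.8994, 0.0021) x2=(-1.1291, 0.8659) x3=(-2.1793, 1.7697) x4=(-0.6201, -0.0491)
step 6: x0=(-1.2433, 1.7555) x1=(-1.9412, -0.0502) x2=(-1.0866, 0.8809) x3=(-2.3002, 1.8566) x4=(-0.6327, -0.0237)
step 7: x0=(-1.2067, 1.8337) x1=(-1.9862, -0.1054) x2=(-1.0417, 0.8950) x3=(-2.4288, 1.9475) x4=(-0.6422, -0.0015)
step 8: x0=(-1.1686, 1.9164) x1=(-2.0341, -0.1633) x2=(-0.9949, 0.9093) x3=(-2.5633, 2.0418) x4=(-0.6490, 0.0177)
step 9: x0=(-1.1296, 2.0029) x1=(-2.0845, -0.2233) x2=(-0.9467, 0.9248) x3=(-2.7026, 2.1387) x4=(-0.6531, 0.0336)
step 10: x0=(-1.0897, 2.0930) x1=(-2.1371, -0.2854) x2=(-0.8975, 0.9421) x3=(-2.8459, 2.2379) x4=(-0.6549, 0.0464)
step 11: x0=(-1.0492, 2.1862) x1=(-2.1917, -0.3493) x2=(-0.8473, 0.9619) x3=(-2.9924, 2.3390) x4=(-0.6546, 0.0559)
step 12: x0=(-1.0083, 2.2822) x1=(-2.2482, -0.4148) x2=(-0.7962, 0.9845) x3=(-3.1417, 2.4417) x4=(-0.6526, 0.0622)
step 13: x0=(-0.9668, 2.3807) x1=(-2.3062, -0.4818) x2=(-0.7441, 1.0103) x3=(-3.2934, 2.5458) x4=(-0.6490, 0.0654)
step 14: x0=(-0.9251, 2.4815) x1=(-2.3657, -0.5500) x2=(-0.6910, 1.0391) x3=(-3.4471, 2.6512) x4=(-0.6442, 0.0655)
step 15: x0=(-0.8830, 2.5843) x1=(-2.4264, -0.6194) x2=(-0.6368, 1.0711) x3=(-3.6026, 2.7576) x4=(-0.6384, 0.0628)
step 16: x0=(-0.8407, 2.6891) x1=(-2.4883, -0.6899) x2=(-0.5813, 1.1061) x3=(-3.7596, 2.8649) x4=(-0.6318, 0.0574)
step 17: x0=(-0.7982, 2.7955) x1=(-2.5512, -0.7613) x2=(-0.5245, 1.1437) x3=(-3.9181, 2.9730) x4=(-0.6247, 0.0496)
step 18: x0=(-0.7555, 2.9036) x1=(-2.6151, -0.8336) x2=(-0.4664, 1.1838) x3=(-4.0778, 3.0819) x4=(-0.6171, 0.0395)
step 19: x0=(-0.7126, 3.0131) x1=(-2.6798, -0.9067) x2=(-0.4070, 1.2261) x3=(-4.2386, 3.1915) x4=(-0.6091, 0.0275)
step 20: x0=(-0.6696, 3.1239) x1=(-2.7452, -0.9805) x2=(-0.3462, 1.2703) x3=(-4.4004, 3.3016) x4=(-0.6009, 0.0137)
step 21: x0=(-0.6265, 3.2360) x1=(-2.8114, -1.0550) x2=(-0.2841, 1.3162) x3=(-4.5631, 3.4123) x4=(-0.5926, -0.0017)
step 22: x0=(-0.5832, 3.3492) x1=(-2.8782, -1.1301) x2=(-0.2208, 1.3636) x3=(-4.7266, 3.5234) x4=(-0.5841, -0.0185)
step 23: x0=(-0.5399, 3.4635) x1=(-2.9455, -1.2058) x2=(-0.1563, 1.4121) x3=(-4.8909, 3.6350) x4=(-0.5755, -0.0365)
step 24: x0=(-0.4965, 3.5788) x1=(-3.0134, -1.2820) x2=(-0.0906, 1.4617) x3=(-5.0559, 3.7470) x4=(-0.5668, -0.0557)
step 25: x0=(-0.4530, 3.6951) x1=(-3.0819, -1.3587) x2=(-0.0238, 1.5123) x3=(-5.2215, 3.8594) x4=(-0.5581, -0.0759)
step 26: x0=(-0.4094, 3.8122) x1=(-3.1507, -1.4359) x2=(0.0440, 1.5636) x3=(-5.3876, 3.9721) x4=(-0.5493, -0.0971)
step 27: x0=(-0.3658, 3.9301) x1=(-3.2200, -1.5134) x2=(0.1128, 1.6155) x3=(-5.5544, 4.0851) x4=(-0.5406, -0.1190)
step 28: x0=(-0.3222, 4.0488) x1=(-3.2897, -1.5914) x2=(0.1825, 1.6680) x3=(-5.7216, 4.1984) x4=(-0.5317, -0.1416)
step 29: x0=(-0.2785, 4.1682) x1=(-3.3598, -1.6697) x2=(0.2531, 1.7210) x3=(-5.8893, 4.3119) x4=(-0.5229, -0.1649)
step 30: x0=(-0.2347, 4.2883) x1=(-3.4302, -1.7484) x2=(0.3245, 1.7744) x3=(-6.0574, 4.4258) x4=(-0.5141, -0.1889)
step 31: x0=(-0.1910, 4.4090) x1=(-3.5010, -1.8274) x2=(0.3966, 1.8281) x3=(-6.2259, 4.5398) x4=(-0.5052, -0.2133)
step 32: x0=(-0.1472, 4.5303) x1=(-3.5720, -1.9067) x2=(0.4695, 1.8820) x3=(-6.3948, 4.6541) x4=(-0.4963, -0.2382)
step 33: x0=(-0.1034, 4.6522) x1=(-3.6434, -1.9863) x2=(0.5430, 1.9363) x3=(-6.5641, 4.7685) x4=(-0.4874, -0.2636)
step 34: x0=(-0.0595, 4.7746) x1=(-3.7150, -2.0662) x2=(0.6173, 1.9907) x3=(-6.7337, 4.8832) x4=(-0.4785, -0.2894)
step 35: x0=(-0.0157, 4.8975) x1=(-3.7868, -2.1463) x2=(0.6921, 2.0453) x3=(-6.9036, 4.9980) x4=(-0.4696, -0.3156)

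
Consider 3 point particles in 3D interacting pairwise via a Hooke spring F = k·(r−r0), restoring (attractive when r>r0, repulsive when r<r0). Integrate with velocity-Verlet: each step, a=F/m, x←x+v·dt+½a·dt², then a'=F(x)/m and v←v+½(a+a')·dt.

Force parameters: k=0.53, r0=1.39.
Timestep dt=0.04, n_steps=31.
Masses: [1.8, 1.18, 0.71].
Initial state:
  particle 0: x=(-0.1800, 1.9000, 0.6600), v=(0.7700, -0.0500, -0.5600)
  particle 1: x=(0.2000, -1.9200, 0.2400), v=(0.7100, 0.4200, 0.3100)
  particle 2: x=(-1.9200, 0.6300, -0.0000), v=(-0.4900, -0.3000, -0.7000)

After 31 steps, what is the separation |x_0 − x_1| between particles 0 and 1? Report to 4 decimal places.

1.7285

step 0: x0=(-0.1800, 1.9000, 0.6600) x1=(0.2000, -1.9200, 0.2400) x2=(-1.9200, 0.6300, -0.0000)
step 1: x0=(-0.1493, 1.8973, 0.6375) x1=(0.2279, -1.9018, 0.2524) x2=(-1.9385, 0.6174, -0.0278)
step 2: x0=(-0.1188, 1.8932, 0.6147) x1=(0.2547, -1.8808, 0.2650) x2=(-1.9546, 0.6037, -0.0550)
step 3: x0=(-0.0886, 1.8878, 0.5917) x1=(0.2803, -1.8570, 0.2775) x2=(-1.9683, 0.5888, -0.0817)
step 4: x0=(-0.0586, 1.8810, 0.5685) x1=(0.3049, -1.8305, 0.2900) x2=(-1.9794, 0.5729, -0.1079)
step 5: x0=(-0.0289, 1.8728, 0.5451) x1=(0.3284, -1.8013, 0.3025) x2=(-1.9880, 0.5560, -0.1334)
step 6: x0=(0.0005, 1.8633, 0.5214) x1=(0.3507, -1.7695, 0.3149) x2=(-1.9940, 0.5381, -0.1582)
step 7: x0=(0.0296, 1.8524, 0.4976) x1=(0.3719, -1.7351, 0.3272) x2=(-1.9973, 0.5193, -0.1824)
step 8: x0=(0.0584, 1.8402, 0.4735) x1=(0.3920, -1.6982, 0.3394) x2=(-1.9979, 0.4997, -0.2058)
step 9: x0=(0.0868, 1.8267, 0.4493) x1=(0.4109, -1.6588, 0.3514) x2=(-1.9957, 0.4792, -0.2285)
step 10: x0=(0.1149, 1.8120, 0.4249) x1=(0.4286, -1.6170, 0.3632) x2=(-1.9907, 0.4581, -0.2504)
step 11: x0=(0.1426, 1.7959, 0.4003) x1=(0.4453, -1.5729, 0.3747) x2=(-1.9829, 0.4363, -0.2716)
step 12: x0=(0.1699, 1.7787, 0.3756) x1=(0.4608, -1.5265, 0.3861) x2=(-1.9723, 0.4138, -0.2919)
step 13: x0=(0.1968, 1.7602, 0.3507) x1=(0.4752, -1.4780, 0.3971) x2=(-1.9588, 0.3909, -0.3114)
step 14: x0=(0.2233, 1.7406, 0.3257) x1=(0.4886, -1.4274, 0.4078) x2=(-1.9424, 0.3674, -0.3300)
step 15: x0=(0.2494, 1.7198, 0.3006) x1=(0.5008, -1.3748, 0.4182) x2=(-1.9233, 0.3436, -0.3478)
step 16: x0=(0.2750, 1.6979, 0.2754) x1=(0.5120, -1.3203, 0.4283) x2=(-1.9013, 0.3194, -0.3647)
step 17: x0=(0.3003, 1.6749, 0.2500) x1=(0.5222, -1.2640, 0.4380) x2=(-1.8765, 0.2950, -0.3807)
step 18: x0=(0.3251, 1.6508, 0.2246) x1=(0.5314, -1.2060, 0.4473) x2=(-1.8490, 0.2703, -0.3959)
step 19: x0=(0.3495, 1.6258, 0.1990) x1=(0.5396, -1.1463, 0.4562) x2=(-1.8187, 0.2455, -0.4102)
step 20: x0=(0.3734, 1.5998, 0.1734) x1=(0.5468, -1.0852, 0.4647) x2=(-1.7858, 0.2206, -0.4236)
step 21: x0=(0.3969, 1.5729, 0.1478) x1=(0.5532, -1.0226, 0.4728) x2=(-1.7502, 0.1957, -0.4361)
step 22: x0=(0.4200, 1.5451, 0.1221) x1=(0.5587, -0.9587, 0.4804) x2=(-1.7121, 0.1709, -0.4478)
step 23: x0=(0.4426, 1.5165, 0.0963) x1=(0.5633, -0.8936, 0.4876) x2=(-1.6714, 0.1461, -0.4586)
step 24: x0=(0.4648, 1.4870, 0.0705) x1=(0.5671, -0.8275, 0.4944) x2=(-1.6283, 0.1216, -0.4685)
step 25: x0=(0.4865, 1.4569, 0.0446) x1=(0.5702, -0.7603, 0.5007) x2=(-1.5829, 0.0972, -0.4777)
step 26: x0=(0.5078, 1.4260, 0.0187) x1=(0.5726, -0.6922, 0.5066) x2=(-1.5352, 0.0731, -0.4860)
step 27: x0=(0.5288, 1.3945, -0.0072) x1=(0.5743, -0.6233, 0.5120) x2=(-1.4854, 0.0494, -0.4936)
step 28: x0=(0.5493, 1.3624, -0.0331) x1=(0.5753, -0.5538, 0.5170) x2=(-1.4334, 0.0260, -0.5004)
step 29: x0=(0.5694, 1.3298, -0.0590) x1=(0.5758, -0.4836, 0.5216) x2=(-1.3795, 0.0030, -0.5064)
step 30: x0=(0.5891, 1.2967, -0.0850) x1=(0.5757, -0.4130, 0.5258) x2=(-1.3237, -0.0195, -0.5118)
step 31: x0=(0.6084, 1.2631, -0.1109) x1=(0.5752, -0.3420, 0.5296) x2=(-1.2661, -0.0416, -0.5165)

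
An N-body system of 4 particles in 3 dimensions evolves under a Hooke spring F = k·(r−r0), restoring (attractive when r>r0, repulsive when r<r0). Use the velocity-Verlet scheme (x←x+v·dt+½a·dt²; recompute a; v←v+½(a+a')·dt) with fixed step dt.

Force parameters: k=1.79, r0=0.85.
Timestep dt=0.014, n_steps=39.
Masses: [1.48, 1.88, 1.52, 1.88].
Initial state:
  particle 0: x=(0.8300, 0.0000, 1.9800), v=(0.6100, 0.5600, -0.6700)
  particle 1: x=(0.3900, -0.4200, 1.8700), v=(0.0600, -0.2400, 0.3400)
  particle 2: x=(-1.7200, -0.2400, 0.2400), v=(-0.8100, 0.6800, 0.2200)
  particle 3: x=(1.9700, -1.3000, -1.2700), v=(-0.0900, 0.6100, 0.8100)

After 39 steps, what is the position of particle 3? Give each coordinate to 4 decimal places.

step 0: x0=(0.8300, 0.0000, 1.9800) x1=(0.3900, -0.4200, 1.8700) x2=(-1.7200, -0.2400, 0.2400) x3=(1.9700, -1.3000, -1.2700)
step 1: x0=(0.8384, 0.0077, 1.9702) x1=(0.3908, -0.4234, 1.8744) x2=(-1.7306, -0.2306, 0.2432) x3=(1.9683, -1.2912, -1.2581)
step 2: x0=(0.8467, 0.0152, 1.9595) x1=(0.3915, -0.4270, 1.8782) x2=(-1.7398, -0.2213, 0.2467) x3=(1.9656, -1.2820, -1.2450)
step 3: x0=(0.8547, 0.0224, 1.9479) x1=(0.3922, -0.4307, 1.8813) x2=(-1.7475, -0.2123, 0.2505) x3=(1.9620, -1.2723, -1.2309)
step 4: x0=(0.8626, 0.0294, 1.9355) x1=(0.3928, -0.4345, 1.8838) x2=(-1.7538, -0.2034, 0.2545) x3=(1.9575, -1.2621, -1.2156)
step 5: x0=(0.8702, 0.0362, 1.9222) x1=(0.3933, -0.4384, 1.8856) x2=(-1.7586, -0.1947, 0.2588) x3=(1.9520, -1.2515, -1.1992)
step 6: x0=(0.8775, 0.0427, 1.9081) x1=(0.3937, -0.4424, 1.8867) x2=(-1.7620, -0.1862, 0.2634) x3=(1.9456, -1.2404, -1.1817)
step 7: x0=(0.8847, 0.0490, 1.8931) x1=(0.3940, -0.4465, 1.8872) x2=(-1.7639, -0.1780, 0.2682) x3=(1.9383, -1.2289, -1.1632)
step 8: x0=(0.8916, 0.0550, 1.8773) x1=(0.3943, -0.4507, 1.8871) x2=(-1.7643, -0.1699, 0.2733) x3=(1.9301, -1.2169, -1.1435)
step 9: x0=(0.8982, 0.0608, 1.8607) x1=(0.3945, -0.4550, 1.8863) x2=(-1.7632, -0.1620, 0.2787) x3=(1.9210, -1.2045, -1.1228)
step 10: x0=(0.9046, 0.0663, 1.8432) x1=(0.3946, -0.4594, 1.8849) x2=(-1.7607, -0.1543, 0.2843) x3=(1.9110, -1.1916, -1.1010)
step 11: x0=(0.9107, 0.0716, 1.8250) x1=(0.3946, -0.4639, 1.8829) x2=(-1.7568, -0.1468, 0.2902) x3=(1.9001, -1.1783, -1.0783)
step 12: x0=(0.9166, 0.0767, 1.8061) x1=(0.3946, -0.4684, 1.8803) x2=(-1.7514, -0.1395, 0.2964) x3=(1.8882, -1.1646, -1.0545)
step 13: x0=(0.9222, 0.0815, 1.7863) x1=(0.3944, -0.4730, 1.8770) x2=(-1.7445, -0.1324, 0.3028) x3=(1.8756, -1.1505, -1.0296)
step 14: x0=(0.9275, 0.0861, 1.7658) x1=(0.3942, -0.4777, 1.8732) x2=(-1.7362, -0.1255, 0.3094) x3=(1.8620, -1.1359, -1.0038)
step 15: x0=(0.9325, 0.0904, 1.7446) x1=(0.3940, -0.4824, 1.8688) x2=(-1.7265, -0.1188, 0.3164) x3=(1.8476, -1.1210, -0.9771)
step 16: x0=(0.9373, 0.0945, 1.7226) x1=(0.3936, -0.4872, 1.8637) x2=(-1.7154, -0.1124, 0.3235) x3=(1.8323, -1.1056, -0.9494)
step 17: x0=(0.9417, 0.0984, 1.7000) x1=(0.3932, -0.4920, 1.8581) x2=(-1.7028, -0.1061, 0.3309) x3=(1.8162, -1.0899, -0.9207)
step 18: x0=(0.9459, 0.1020, 1.6767) x1=(0.3927, -0.4969, 1.8520) x2=(-1.6889, -0.1000, 0.3386) x3=(1.7993, -1.0738, -0.8912)
step 19: x0=(0.9497, 0.1055, 1.6527) x1=(0.3921, -0.5017, 1.8452) x2=(-1.6735, -0.0942, 0.3464) x3=(1.7816, -1.0573, -0.8607)
step 20: x0=(0.9533, 0.1087, 1.6281) x1=(0.3915, -0.5066, 1.8379) x2=(-1.6568, -0.0885, 0.3546) x3=(1.7631, -1.0404, -0.8294)
step 21: x0=(0.9566, 0.1116, 1.6028) x1=(0.3908, -0.5116, 1.8301) x2=(-1.6388, -0.0830, 0.3629) x3=(1.7437, -1.0232, -0.7972)
step 22: x0=(0.9595, 0.1144, 1.5770) x1=(0.3900, -0.5165, 1.8217) x2=(-1.6194, -0.0778, 0.3714) x3=(1.7237, -1.0056, -0.7642)
step 23: x0=(0.9621, 0.1169, 1.5506) x1=(0.3891, -0.5215, 1.8128) x2=(-1.5987, -0.0727, 0.3802) x3=(1.7028, -0.9877, -0.7304)
step 24: x0=(0.9645, 0.1192, 1.5236) x1=(0.3882, -0.5264, 1.8034) x2=(-1.5767, -0.0678, 0.3892) x3=(1.6813, -0.9694, -0.6958)
step 25: x0=(0.9665, 0.1213, 1.4961) x1=(0.3872, -0.5314, 1.7935) x2=(-1.5534, -0.0632, 0.3984) x3=(1.6590, -0.9508, -0.6604)
step 26: x0=(0.9682, 0.1231, 1.4680) x1=(0.3862, -0.5363, 1.7831) x2=(-1.5288, -0.0587, 0.4078) x3=(1.6360, -0.9320, -0.6243)
step 27: x0=(0.9695, 0.1248, 1.4395) x1=(0.3851, -0.5412, 1.7722) x2=(-1.5031, -0.0544, 0.4174) x3=(1.6123, -0.9128, -0.5875)
step 28: x0=(0.9706, 0.1263, 1.4106) x1=(0.3840, -0.5461, 1.7608) x2=(-1.4761, -0.0504, 0.4271) x3=(1.5879, -0.8933, -0.5501)
step 29: x0=(0.9713, 0.1276, 1.3811) x1=(0.3827, -0.5509, 1.7490) x2=(-1.4479, -0.0465, 0.4371) x3=(1.5629, -0.8735, -0.5119)
step 30: x0=(0.9718, 0.1286, 1.3513) x1=(0.3815, -0.5558, 1.7367) x2=(-1.4186, -0.0428, 0.4472) x3=(1.5373, -0.8535, -0.4732)
step 31: x0=(0.9719, 0.1295, 1.3211) x1=(0.3801, -0.5605, 1.7240) x2=(-1.3882, -0.0392, 0.4575) x3=(1.5110, -0.8332, -0.4338)
step 32: x0=(0.9717, 0.1302, 1.2905) x1=(0.3788, -0.5653, 1.7109) x2=(-1.3566, -0.0359, 0.4680) x3=(1.4842, -0.8127, -0.3938)
step 33: x0=(0.9711, 0.1308, 1.2595) x1=(0.3773, -0.5700, 1.6974) x2=(-1.3240, -0.0327, 0.4786) x3=(1.4568, -0.7919, -0.3533)
step 34: x0=(0.9703, 0.1311, 1.2283) x1=(0.3759, -0.5746, 1.6835) x2=(-1.2903, -0.0298, 0.4894) x3=(1.4288, -0.7709, -0.3123)
step 35: x0=(0.9692, 0.1313, 1.1967) x1=(0.3744, -0.5792, 1.6692) x2=(-1.2556, -0.0270, 0.5003) x3=(1.4003, -0.7497, -0.2708)
step 36: x0=(0.9677, 0.1313, 1.1649) x1=(0.3728, -0.5837, 1.6545) x2=(-1.2200, -0.0243, 0.5113) x3=(1.3713, -0.7283, -0.2288)
step 37: x0=(0.9660, 0.1312, 1.1329) x1=(0.3712, -0.5881, 1.6395) x2=(-1.1834, -0.0218, 0.5225) x3=(1.3419, -0.7067, -0.1864)
step 38: x0=(0.9639, 0.1309, 1.1006) x1=(0.3696, -0.5925, 1.6241) x2=(-1.1459, -0.0195, 0.5338) x3=(1.3119, -0.6849, -0.1436)
step 39: x0=(0.9615, 0.1304, 1.0681) x1=(0.3679, -0.5967, 1.6085) x2=(-1.1075, -0.0174, 0.5452) x3=(1.2815, -0.6630, -0.1004)

(1.2815, -0.6630, -0.1004)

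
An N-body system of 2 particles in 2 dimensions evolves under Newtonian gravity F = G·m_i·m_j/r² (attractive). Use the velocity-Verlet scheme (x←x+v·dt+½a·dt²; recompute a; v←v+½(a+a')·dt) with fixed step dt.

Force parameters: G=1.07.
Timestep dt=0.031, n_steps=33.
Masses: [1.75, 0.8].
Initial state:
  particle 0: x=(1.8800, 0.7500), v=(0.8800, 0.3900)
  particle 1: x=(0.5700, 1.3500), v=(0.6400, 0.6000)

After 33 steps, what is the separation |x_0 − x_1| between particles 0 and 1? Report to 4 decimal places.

step 0: x0=(1.8800, 0.7500) x1=(0.5700, 1.3500)
step 1: x0=(1.9071, 0.7622) x1=(0.5902, 1.3684)
step 2: x0=(1.9338, 0.7745) x1=(0.6112, 1.3865)
step 3: x0=(1.9602, 0.7870) x1=(0.6330, 1.4042)
step 4: x0=(1.9863, 0.7997) x1=(0.6556, 1.4215)
step 5: x0=(2.0120, 0.8125) x1=(0.6789, 1.4385)
step 6: x0=(2.0373, 0.8255) x1=(0.7029, 1.4552)
step 7: x0=(2.0624, 0.8386) x1=(0.7277, 1.4715)
step 8: x0=(2.0870, 0.8519) x1=(0.7533, 1.4874)
step 9: x0=(2.1114, 0.8654) x1=(0.7795, 1.5030)
step 10: x0=(2.1354, 0.8790) x1=(0.8066, 1.5182)
step 11: x0=(2.1590, 0.8928) x1=(0.8343, 1.5331)
step 12: x0=(2.1823, 0.9068) x1=(0.8629, 1.5476)
step 13: x0=(2.2053, 0.9209) x1=(0.8921, 1.5617)
step 14: x0=(2.2279, 0.9352) x1=(0.9222, 1.5755)
step 15: x0=(2.2502, 0.9497) x1=(0.9530, 1.5889)
step 16: x0=(2.2721, 0.9643) x1=(0.9845, 1.6019)
step 17: x0=(2.2936, 0.9791) x1=(1.0169, 1.6146)
step 18: x0=(2.3148, 0.9941) x1=(1.0500, 1.6268)
step 19: x0=(2.3357, 1.0093) x1=(1.0840, 1.6386)
step 20: x0=(2.3561, 1.0247) x1=(1.1188, 1.6501)
step 21: x0=(2.3762, 1.0402) x1=(1.1544, 1.6611)
step 22: x0=(2.3959, 1.0560) x1=(1.1908, 1.6716)
step 23: x0=(2.4152, 1.0720) x1=(1.2281, 1.6818)
step 24: x0=(2.4340, 1.0882) x1=(1.2664, 1.6914)
step 25: x0=(2.4525, 1.1046) x1=(1.3055, 1.7006)
step 26: x0=(2.4705, 1.1212) x1=(1.3456, 1.7093)
step 27: x0=(2.4881, 1.1380) x1=(1.3867, 1.7174)
step 28: x0=(2.5052, 1.1551) x1=(1.4289, 1.7251)
step 29: x0=(2.5218, 1.1725) x1=(1.4721, 1.7321)
step 30: x0=(2.5378, 1.1902) x1=(1.5164, 1.7386)
step 31: x0=(2.5534, 1.2081) x1=(1.5619, 1.7444)
step 32: x0=(2.5684, 1.2263) x1=(1.6087, 1.7496)
step 33: x0=(2.5827, 1.2449) x1=(1.6567, 1.7540)

1.0567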